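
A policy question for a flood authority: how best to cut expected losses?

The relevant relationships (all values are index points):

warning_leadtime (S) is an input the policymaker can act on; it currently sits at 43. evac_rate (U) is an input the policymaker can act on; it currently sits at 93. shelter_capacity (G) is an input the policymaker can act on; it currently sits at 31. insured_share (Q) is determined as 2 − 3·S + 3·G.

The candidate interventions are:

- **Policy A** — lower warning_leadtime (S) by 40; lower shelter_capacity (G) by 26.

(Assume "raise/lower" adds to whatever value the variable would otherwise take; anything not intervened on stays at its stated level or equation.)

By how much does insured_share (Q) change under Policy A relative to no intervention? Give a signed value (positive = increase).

42

Baseline:
  S = 43
  G = 31
  Q = 2 − 3·43 + 3·31 = -34
Policy A (S − 40, G − 26):
  S = 43 − 40 = 3
  G = 31 − 26 = 5
  Q = 2 − 3·3 + 3·5 = 8
Change in Q: 8 − (-34) = 42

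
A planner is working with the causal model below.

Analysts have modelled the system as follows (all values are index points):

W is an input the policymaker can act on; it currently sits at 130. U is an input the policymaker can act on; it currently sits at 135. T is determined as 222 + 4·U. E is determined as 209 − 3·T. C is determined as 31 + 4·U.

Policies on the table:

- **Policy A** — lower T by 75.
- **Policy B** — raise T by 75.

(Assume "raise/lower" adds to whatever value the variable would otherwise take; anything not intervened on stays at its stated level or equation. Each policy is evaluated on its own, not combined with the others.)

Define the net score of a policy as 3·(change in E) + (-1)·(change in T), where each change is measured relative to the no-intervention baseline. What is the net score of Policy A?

750

Baseline:
  U = 135
  T = 222 + 4·135 = 762
  E = 209 − 3·762 = -2077
Policy A (T − 75):
  U = 135
  T = 222 + 4·135 (−75 from intervention) = 687
  E = 209 − 3·687 = -1852
ΔE = -1852 − (-2077) = 225; ΔT = 687 − 762 = -75
Score = 3·225 + (-1)·(-75) = 750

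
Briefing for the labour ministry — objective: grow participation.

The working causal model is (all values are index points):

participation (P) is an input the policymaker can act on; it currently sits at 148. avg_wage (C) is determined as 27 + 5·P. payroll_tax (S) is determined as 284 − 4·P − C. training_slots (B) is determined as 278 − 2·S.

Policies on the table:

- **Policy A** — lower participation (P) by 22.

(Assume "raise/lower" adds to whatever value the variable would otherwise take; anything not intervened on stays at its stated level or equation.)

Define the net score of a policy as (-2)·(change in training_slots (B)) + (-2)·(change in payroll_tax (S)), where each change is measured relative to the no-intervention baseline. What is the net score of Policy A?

Baseline:
  P = 148
  C = 27 + 5·148 = 767
  S = 284 − 4·148 − 767 = -1075
  B = 278 − 2·(-1075) = 2428
Policy A (P − 22):
  P = 148 − 22 = 126
  C = 27 + 5·126 = 657
  S = 284 − 4·126 − 657 = -877
  B = 278 − 2·(-877) = 2032
ΔB = 2032 − 2428 = -396; ΔS = -877 − (-1075) = 198
Score = (-2)·(-396) + (-2)·198 = 396

396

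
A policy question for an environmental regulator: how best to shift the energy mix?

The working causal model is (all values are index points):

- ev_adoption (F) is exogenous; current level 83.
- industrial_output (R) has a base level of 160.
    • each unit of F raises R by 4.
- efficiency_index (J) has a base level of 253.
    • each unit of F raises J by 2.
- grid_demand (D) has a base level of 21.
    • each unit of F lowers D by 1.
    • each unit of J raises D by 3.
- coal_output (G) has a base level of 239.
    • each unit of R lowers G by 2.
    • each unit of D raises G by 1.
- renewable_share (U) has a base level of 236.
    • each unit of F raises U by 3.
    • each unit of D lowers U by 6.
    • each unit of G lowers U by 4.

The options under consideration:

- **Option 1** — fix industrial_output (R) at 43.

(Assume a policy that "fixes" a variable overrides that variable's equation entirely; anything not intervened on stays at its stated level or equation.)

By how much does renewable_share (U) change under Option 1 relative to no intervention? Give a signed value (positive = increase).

Baseline:
  F = 83
  R = 160 + 4·83 = 492
  J = 253 + 2·83 = 419
  D = 21 − 83 + 3·419 = 1195
  G = 239 − 2·492 + 1195 = 450
  U = 236 + 3·83 − 6·1195 − 4·450 = -8485
Option 1 (R := 43):
  F = 83
  R = 43
  J = 253 + 2·83 = 419
  D = 21 − 83 + 3·419 = 1195
  G = 239 − 2·43 + 1195 = 1348
  U = 236 + 3·83 − 6·1195 − 4·1348 = -12077
Change in U: -12077 − (-8485) = -3592

-3592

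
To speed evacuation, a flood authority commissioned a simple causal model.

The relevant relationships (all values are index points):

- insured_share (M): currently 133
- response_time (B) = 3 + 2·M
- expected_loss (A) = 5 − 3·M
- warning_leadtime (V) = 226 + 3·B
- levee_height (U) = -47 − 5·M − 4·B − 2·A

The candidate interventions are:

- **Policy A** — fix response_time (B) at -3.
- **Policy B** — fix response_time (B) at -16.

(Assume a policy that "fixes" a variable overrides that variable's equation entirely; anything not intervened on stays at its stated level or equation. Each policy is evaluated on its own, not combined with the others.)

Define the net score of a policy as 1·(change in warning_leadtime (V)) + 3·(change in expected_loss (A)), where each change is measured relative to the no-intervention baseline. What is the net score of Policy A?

-816

Baseline:
  M = 133
  B = 3 + 2·133 = 269
  A = 5 − 3·133 = -394
  V = 226 + 3·269 = 1033
Policy A (B := -3):
  M = 133
  B = -3
  A = 5 − 3·133 = -394
  V = 226 + 3·(-3) = 217
ΔV = 217 − 1033 = -816; ΔA = -394 − (-394) = 0
Score = 1·(-816) + 3·0 = -816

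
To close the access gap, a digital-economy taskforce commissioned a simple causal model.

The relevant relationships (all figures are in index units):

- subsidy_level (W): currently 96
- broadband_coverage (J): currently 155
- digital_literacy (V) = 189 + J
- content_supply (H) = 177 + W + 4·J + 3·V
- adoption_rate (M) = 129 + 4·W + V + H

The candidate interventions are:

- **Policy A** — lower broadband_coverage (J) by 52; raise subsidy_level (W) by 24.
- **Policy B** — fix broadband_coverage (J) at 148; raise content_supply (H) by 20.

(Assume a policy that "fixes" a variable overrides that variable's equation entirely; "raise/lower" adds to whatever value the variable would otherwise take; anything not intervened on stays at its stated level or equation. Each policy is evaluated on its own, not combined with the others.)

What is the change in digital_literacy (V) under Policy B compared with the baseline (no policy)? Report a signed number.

-7

Baseline:
  J = 155
  V = 189 + 155 = 344
Policy B (J := 148, H + 20):
  J = 148
  V = 189 + 148 = 337
Change in V: 337 − 344 = -7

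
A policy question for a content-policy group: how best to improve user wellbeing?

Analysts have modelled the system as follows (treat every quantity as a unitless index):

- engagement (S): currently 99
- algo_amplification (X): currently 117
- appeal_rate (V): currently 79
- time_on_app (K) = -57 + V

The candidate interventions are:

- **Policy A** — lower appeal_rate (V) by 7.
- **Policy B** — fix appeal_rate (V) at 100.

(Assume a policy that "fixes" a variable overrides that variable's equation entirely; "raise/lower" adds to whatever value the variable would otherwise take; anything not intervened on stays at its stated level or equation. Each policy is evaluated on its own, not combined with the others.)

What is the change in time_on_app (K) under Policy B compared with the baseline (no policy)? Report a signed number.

21

Baseline:
  V = 79
  K = -57 + 79 = 22
Policy B (V := 100):
  V = 100
  K = -57 + 100 = 43
Change in K: 43 − 22 = 21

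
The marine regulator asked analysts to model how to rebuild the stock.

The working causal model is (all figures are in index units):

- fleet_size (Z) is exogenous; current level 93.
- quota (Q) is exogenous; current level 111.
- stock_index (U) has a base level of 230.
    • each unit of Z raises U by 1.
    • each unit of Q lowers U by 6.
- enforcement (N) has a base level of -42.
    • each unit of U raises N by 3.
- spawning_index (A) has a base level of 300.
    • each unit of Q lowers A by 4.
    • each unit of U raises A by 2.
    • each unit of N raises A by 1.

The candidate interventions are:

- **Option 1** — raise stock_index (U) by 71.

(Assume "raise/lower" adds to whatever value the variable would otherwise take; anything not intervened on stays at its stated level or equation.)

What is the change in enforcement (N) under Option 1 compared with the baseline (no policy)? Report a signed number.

Baseline:
  Z = 93
  Q = 111
  U = 230 + 93 − 6·111 = -343
  N = -42 + 3·(-343) = -1071
Option 1 (U + 71):
  Z = 93
  Q = 111
  U = 230 + 93 − 6·111 (+71 from intervention) = -272
  N = -42 + 3·(-272) = -858
Change in N: -858 − (-1071) = 213

213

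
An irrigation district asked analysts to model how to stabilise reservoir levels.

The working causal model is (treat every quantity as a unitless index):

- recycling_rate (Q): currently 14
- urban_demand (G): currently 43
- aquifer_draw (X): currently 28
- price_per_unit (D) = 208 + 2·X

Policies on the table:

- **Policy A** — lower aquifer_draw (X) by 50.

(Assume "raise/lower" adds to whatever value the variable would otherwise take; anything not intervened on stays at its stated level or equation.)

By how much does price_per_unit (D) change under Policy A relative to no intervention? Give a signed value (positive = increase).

Baseline:
  X = 28
  D = 208 + 2·28 = 264
Policy A (X − 50):
  X = 28 − 50 = -22
  D = 208 + 2·(-22) = 164
Change in D: 164 − 264 = -100

-100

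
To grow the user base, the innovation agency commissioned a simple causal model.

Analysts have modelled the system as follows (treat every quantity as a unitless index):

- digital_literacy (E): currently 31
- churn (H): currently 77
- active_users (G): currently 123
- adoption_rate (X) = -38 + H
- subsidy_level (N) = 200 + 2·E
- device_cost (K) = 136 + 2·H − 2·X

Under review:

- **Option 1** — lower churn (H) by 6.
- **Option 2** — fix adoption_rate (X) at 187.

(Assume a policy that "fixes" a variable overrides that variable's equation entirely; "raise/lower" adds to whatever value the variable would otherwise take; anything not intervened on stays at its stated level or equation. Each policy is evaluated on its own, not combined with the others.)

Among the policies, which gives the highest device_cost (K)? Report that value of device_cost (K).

Option 1 (H − 6):
  H = 77 − 6 = 71
  X = -38 + 71 = 33
  K = 136 + 2·71 − 2·33 = 212
Option 2 (X := 187):
  H = 77
  X = 187
  K = 136 + 2·77 − 2·187 = -84
Comparing — Option 1: K=212, Option 2: K=-84. Highest is 212 (Option 1).

212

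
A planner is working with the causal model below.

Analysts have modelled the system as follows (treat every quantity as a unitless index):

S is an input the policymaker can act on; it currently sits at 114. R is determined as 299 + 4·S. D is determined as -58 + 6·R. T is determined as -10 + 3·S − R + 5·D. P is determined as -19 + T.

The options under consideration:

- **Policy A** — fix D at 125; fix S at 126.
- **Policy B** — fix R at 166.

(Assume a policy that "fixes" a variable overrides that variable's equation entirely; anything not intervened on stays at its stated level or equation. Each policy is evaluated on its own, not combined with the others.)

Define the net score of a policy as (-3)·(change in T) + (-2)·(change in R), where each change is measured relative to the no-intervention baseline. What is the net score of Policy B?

Baseline:
  S = 114
  R = 299 + 4·114 = 755
  D = -58 + 6·755 = 4472
  T = -10 + 3·114 − 755 + 5·4472 = 21937
Policy B (R := 166):
  S = 114
  R = 166
  D = -58 + 6·166 = 938
  T = -10 + 3·114 − 166 + 5·938 = 4856
ΔT = 4856 − 21937 = -17081; ΔR = 166 − 755 = -589
Score = (-3)·(-17081) + (-2)·(-589) = 52421

52421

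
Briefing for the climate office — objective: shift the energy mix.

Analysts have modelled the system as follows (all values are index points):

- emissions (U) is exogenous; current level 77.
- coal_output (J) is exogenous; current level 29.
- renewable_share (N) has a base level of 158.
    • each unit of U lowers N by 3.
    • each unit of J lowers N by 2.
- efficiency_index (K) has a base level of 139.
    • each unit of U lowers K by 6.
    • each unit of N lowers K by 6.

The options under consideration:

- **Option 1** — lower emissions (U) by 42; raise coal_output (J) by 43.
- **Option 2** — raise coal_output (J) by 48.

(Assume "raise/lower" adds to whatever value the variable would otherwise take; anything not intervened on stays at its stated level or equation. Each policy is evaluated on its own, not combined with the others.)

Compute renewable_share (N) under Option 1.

-91

Option 1 (U − 42, J + 43):
  U = 77 − 42 = 35
  J = 29 + 43 = 72
  N = 158 − 3·35 − 2·72 = -91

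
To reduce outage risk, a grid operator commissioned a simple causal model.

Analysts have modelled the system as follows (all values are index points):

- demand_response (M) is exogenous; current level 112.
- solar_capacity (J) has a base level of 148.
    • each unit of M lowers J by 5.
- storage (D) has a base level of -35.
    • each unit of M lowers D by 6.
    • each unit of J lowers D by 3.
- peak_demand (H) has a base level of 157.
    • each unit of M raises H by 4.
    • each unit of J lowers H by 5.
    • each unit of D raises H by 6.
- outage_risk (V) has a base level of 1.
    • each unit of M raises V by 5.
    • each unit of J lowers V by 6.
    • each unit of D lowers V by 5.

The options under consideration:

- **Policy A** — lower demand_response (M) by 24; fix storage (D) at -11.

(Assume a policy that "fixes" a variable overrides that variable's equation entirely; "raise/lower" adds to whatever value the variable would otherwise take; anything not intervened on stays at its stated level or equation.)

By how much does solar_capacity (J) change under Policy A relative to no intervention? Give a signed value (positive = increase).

120

Baseline:
  M = 112
  J = 148 − 5·112 = -412
Policy A (M − 24, D := -11):
  M = 112 − 24 = 88
  J = 148 − 5·88 = -292
Change in J: -292 − (-412) = 120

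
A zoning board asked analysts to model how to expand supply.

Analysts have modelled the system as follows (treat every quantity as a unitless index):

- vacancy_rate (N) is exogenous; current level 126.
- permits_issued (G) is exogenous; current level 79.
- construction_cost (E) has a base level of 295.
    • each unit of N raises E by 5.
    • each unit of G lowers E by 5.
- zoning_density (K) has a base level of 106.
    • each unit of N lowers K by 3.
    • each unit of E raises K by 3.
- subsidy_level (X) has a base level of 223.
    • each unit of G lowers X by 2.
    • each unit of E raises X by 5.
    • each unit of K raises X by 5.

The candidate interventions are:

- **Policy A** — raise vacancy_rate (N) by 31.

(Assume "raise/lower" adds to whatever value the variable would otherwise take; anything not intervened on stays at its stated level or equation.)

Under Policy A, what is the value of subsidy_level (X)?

Policy A (N + 31):
  N = 126 + 31 = 157
  G = 79
  E = 295 + 5·157 − 5·79 = 685
  K = 106 − 3·157 + 3·685 = 1690
  X = 223 − 2·79 + 5·685 + 5·1690 = 11940

11940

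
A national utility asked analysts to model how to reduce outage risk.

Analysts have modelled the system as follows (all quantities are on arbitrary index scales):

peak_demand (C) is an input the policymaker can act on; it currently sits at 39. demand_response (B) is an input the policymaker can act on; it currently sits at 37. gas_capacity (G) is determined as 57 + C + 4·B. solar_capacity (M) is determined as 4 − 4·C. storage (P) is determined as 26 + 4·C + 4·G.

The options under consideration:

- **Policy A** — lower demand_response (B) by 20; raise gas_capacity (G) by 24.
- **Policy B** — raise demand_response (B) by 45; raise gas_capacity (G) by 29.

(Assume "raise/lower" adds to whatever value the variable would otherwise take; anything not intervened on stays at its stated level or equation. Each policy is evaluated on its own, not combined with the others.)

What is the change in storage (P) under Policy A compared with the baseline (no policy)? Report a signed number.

Baseline:
  C = 39
  B = 37
  G = 57 + 39 + 4·37 = 244
  P = 26 + 4·39 + 4·244 = 1158
Policy A (B − 20, G + 24):
  C = 39
  B = 37 − 20 = 17
  G = 57 + 39 + 4·17 (+24 from intervention) = 188
  P = 26 + 4·39 + 4·188 = 934
Change in P: 934 − 1158 = -224

-224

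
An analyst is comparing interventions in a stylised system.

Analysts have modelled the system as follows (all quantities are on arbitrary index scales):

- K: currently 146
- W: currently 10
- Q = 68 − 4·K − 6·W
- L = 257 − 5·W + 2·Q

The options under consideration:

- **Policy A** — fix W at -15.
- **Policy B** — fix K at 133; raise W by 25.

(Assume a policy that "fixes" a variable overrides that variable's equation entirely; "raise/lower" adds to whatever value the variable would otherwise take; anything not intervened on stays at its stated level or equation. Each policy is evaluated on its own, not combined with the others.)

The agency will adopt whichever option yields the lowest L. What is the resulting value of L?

-1266

Policy A (W := -15):
  K = 146
  W = -15
  Q = 68 − 4·146 − 6·(-15) = -426
  L = 257 − 5·(-15) + 2·(-426) = -520
Policy B (K := 133, W + 25):
  K = 133
  W = 10 + 25 = 35
  Q = 68 − 4·133 − 6·35 = -674
  L = 257 − 5·35 + 2·(-674) = -1266
Comparing — Policy A: L=-520, Policy B: L=-1266. Lowest is -1266 (Policy B).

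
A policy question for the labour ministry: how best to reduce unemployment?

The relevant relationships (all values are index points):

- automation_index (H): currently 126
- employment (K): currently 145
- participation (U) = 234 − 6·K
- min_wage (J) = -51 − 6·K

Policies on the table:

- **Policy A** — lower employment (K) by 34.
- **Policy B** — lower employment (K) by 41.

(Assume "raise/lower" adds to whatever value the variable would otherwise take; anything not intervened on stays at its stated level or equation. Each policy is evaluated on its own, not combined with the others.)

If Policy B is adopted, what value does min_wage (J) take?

-675

Policy B (K − 41):
  K = 145 − 41 = 104
  J = -51 − 6·104 = -675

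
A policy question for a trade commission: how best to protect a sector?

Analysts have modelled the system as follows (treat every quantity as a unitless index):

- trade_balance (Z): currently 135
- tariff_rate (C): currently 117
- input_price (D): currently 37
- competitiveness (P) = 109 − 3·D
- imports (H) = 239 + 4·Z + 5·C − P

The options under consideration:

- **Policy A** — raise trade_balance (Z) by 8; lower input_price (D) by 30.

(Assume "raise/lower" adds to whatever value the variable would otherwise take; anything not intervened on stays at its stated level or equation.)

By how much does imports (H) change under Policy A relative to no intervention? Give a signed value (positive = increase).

Baseline:
  Z = 135
  C = 117
  D = 37
  P = 109 − 3·37 = -2
  H = 239 + 4·135 + 5·117 − (-2) = 1366
Policy A (Z + 8, D − 30):
  Z = 135 + 8 = 143
  C = 117
  D = 37 − 30 = 7
  P = 109 − 3·7 = 88
  H = 239 + 4·143 + 5·117 − 88 = 1308
Change in H: 1308 − 1366 = -58

-58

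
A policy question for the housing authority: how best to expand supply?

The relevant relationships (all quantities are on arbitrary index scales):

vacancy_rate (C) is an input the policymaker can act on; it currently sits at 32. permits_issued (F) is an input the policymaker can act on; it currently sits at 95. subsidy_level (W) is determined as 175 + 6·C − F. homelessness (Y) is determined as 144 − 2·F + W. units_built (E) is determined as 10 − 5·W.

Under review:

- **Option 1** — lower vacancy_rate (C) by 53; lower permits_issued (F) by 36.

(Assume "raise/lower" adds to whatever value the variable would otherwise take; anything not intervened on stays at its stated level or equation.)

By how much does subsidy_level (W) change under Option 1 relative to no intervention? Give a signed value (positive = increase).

Baseline:
  C = 32
  F = 95
  W = 175 + 6·32 − 95 = 272
Option 1 (C − 53, F − 36):
  C = 32 − 53 = -21
  F = 95 − 36 = 59
  W = 175 + 6·(-21) − 59 = -10
Change in W: -10 − 272 = -282

-282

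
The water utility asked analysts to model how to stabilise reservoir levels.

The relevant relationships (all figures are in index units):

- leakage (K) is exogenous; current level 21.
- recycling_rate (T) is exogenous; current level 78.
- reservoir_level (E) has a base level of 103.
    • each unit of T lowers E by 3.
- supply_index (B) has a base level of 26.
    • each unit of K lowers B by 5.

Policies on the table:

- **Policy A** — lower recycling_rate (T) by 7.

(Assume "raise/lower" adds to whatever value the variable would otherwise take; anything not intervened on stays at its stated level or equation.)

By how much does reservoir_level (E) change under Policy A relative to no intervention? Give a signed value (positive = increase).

Baseline:
  T = 78
  E = 103 − 3·78 = -131
Policy A (T − 7):
  T = 78 − 7 = 71
  E = 103 − 3·71 = -110
Change in E: -110 − (-131) = 21

21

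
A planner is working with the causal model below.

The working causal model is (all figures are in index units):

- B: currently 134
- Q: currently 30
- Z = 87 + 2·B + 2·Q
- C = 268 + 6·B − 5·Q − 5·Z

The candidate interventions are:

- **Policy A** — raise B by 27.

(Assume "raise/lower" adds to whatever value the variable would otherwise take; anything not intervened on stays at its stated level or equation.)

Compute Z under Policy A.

469

Policy A (B + 27):
  B = 134 + 27 = 161
  Q = 30
  Z = 87 + 2·161 + 2·30 = 469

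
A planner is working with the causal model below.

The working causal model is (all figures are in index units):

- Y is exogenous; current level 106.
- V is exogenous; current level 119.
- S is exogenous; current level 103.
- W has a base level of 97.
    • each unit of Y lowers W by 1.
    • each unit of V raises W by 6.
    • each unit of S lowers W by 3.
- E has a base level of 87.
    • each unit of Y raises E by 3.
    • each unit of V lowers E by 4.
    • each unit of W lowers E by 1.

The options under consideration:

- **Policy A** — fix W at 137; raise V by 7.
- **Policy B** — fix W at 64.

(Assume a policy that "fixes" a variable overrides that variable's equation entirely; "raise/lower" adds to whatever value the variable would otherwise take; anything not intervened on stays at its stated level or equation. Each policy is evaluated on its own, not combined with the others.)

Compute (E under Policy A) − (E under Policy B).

-101

Policy A (W := 137, V + 7):
  Y = 106
  V = 119 + 7 = 126
  S = 103
  W = 137
  E = 87 + 3·106 − 4·126 − 137 = -236
Policy B (W := 64):
  Y = 106
  V = 119
  S = 103
  W = 64
  E = 87 + 3·106 − 4·119 − 64 = -135
E: -236 − (-135) = -101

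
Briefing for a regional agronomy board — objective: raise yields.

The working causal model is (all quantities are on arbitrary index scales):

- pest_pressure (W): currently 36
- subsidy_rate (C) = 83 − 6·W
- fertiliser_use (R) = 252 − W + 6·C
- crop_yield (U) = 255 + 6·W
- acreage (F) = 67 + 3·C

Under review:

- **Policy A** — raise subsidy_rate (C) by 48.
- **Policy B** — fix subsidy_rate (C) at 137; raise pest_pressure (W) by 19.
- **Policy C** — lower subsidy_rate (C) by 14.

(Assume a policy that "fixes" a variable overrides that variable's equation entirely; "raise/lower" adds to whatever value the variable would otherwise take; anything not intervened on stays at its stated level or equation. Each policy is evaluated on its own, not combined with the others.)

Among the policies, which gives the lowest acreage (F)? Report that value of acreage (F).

-374

Policy A (C + 48):
  W = 36
  C = 83 − 6·36 (+48 from intervention) = -85
  F = 67 + 3·(-85) = -188
Policy B (C := 137, W + 19):
  W = 36 + 19 = 55
  C = 137
  F = 67 + 3·137 = 478
Policy C (C − 14):
  W = 36
  C = 83 − 6·36 (−14 from intervention) = -147
  F = 67 + 3·(-147) = -374
Comparing — Policy A: F=-188, Policy B: F=478, Policy C: F=-374. Lowest is -374 (Policy C).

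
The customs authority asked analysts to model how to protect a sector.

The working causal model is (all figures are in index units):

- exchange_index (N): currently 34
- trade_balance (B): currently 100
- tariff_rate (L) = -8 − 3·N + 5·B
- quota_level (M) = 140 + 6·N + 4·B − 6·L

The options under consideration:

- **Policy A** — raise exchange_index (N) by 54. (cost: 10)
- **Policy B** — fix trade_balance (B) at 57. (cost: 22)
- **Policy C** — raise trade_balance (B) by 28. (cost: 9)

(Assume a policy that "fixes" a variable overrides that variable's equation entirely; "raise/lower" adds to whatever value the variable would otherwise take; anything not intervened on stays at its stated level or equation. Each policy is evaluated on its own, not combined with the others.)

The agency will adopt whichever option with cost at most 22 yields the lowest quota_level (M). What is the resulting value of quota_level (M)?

Policy A (N + 54):
  N = 34 + 54 = 88
  B = 100
  L = -8 − 3·88 + 5·100 = 228
  M = 140 + 6·88 + 4·100 − 6·228 = -300
Policy B (B := 57):
  N = 34
  B = 57
  L = -8 − 3·34 + 5·57 = 175
  M = 140 + 6·34 + 4·57 − 6·175 = -478
Policy C (B + 28):
  N = 34
  B = 100 + 28 = 128
  L = -8 − 3·34 + 5·128 = 530
  M = 140 + 6·34 + 4·128 − 6·530 = -2324
Comparing — Policy A: M=-300, Policy B: M=-478, Policy C: M=-2324. Lowest is -2324 (Policy C).

-2324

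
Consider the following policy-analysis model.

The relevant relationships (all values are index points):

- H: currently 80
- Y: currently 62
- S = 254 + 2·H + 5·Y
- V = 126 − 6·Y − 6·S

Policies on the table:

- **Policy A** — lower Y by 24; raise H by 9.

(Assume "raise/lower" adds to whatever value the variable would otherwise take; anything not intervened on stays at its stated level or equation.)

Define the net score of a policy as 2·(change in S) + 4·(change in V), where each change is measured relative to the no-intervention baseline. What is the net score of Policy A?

2820

Baseline:
  H = 80
  Y = 62
  S = 254 + 2·80 + 5·62 = 724
  V = 126 − 6·62 − 6·724 = -4590
Policy A (Y − 24, H + 9):
  H = 80 + 9 = 89
  Y = 62 − 24 = 38
  S = 254 + 2·89 + 5·38 = 622
  V = 126 − 6·38 − 6·622 = -3834
ΔS = 622 − 724 = -102; ΔV = -3834 − (-4590) = 756
Score = 2·(-102) + 4·756 = 2820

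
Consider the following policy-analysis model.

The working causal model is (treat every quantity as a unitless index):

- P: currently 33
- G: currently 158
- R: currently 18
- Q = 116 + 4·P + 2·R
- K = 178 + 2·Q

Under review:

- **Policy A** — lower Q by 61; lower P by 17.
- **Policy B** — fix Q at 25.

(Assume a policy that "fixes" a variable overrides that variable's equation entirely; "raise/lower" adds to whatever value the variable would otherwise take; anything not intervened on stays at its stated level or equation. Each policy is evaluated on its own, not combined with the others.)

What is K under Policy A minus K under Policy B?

Policy A (Q − 61, P − 17):
  P = 33 − 17 = 16
  R = 18
  Q = 116 + 4·16 + 2·18 (−61 from intervention) = 155
  K = 178 + 2·155 = 488
Policy B (Q := 25):
  P = 33
  R = 18
  Q = 25
  K = 178 + 2·25 = 228
K: 488 − 228 = 260

260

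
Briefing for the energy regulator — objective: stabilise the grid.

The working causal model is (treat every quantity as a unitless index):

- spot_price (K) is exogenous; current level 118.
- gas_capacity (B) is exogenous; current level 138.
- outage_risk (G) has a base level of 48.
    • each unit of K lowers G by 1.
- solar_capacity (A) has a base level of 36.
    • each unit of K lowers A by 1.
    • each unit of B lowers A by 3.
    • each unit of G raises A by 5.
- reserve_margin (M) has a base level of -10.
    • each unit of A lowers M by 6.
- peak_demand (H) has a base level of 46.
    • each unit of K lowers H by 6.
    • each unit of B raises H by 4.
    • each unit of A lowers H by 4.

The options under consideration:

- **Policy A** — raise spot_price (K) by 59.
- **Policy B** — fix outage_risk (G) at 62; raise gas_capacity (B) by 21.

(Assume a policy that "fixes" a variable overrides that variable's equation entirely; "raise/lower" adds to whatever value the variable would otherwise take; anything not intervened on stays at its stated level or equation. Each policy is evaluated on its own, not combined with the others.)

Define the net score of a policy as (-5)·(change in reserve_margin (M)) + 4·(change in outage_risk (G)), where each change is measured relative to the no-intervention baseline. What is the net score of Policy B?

18438

Baseline:
  K = 118
  B = 138
  G = 48 − 118 = -70
  A = 36 − 118 − 3·138 + 5·(-70) = -846
  M = -10 − 6·(-846) = 5066
Policy B (G := 62, B + 21):
  K = 118
  B = 138 + 21 = 159
  G = 62
  A = 36 − 118 − 3·159 + 5·62 = -249
  M = -10 − 6·(-249) = 1484
ΔM = 1484 − 5066 = -3582; ΔG = 62 − (-70) = 132
Score = (-5)·(-3582) + 4·132 = 18438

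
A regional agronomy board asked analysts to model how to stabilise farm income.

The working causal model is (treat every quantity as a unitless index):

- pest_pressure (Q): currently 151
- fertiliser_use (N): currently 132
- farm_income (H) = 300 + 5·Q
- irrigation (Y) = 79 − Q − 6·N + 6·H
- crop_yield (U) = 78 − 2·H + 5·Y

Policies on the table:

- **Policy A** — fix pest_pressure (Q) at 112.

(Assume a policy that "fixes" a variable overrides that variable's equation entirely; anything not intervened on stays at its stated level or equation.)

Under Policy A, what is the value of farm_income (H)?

Policy A (Q := 112):
  Q = 112
  H = 300 + 5·112 = 860

860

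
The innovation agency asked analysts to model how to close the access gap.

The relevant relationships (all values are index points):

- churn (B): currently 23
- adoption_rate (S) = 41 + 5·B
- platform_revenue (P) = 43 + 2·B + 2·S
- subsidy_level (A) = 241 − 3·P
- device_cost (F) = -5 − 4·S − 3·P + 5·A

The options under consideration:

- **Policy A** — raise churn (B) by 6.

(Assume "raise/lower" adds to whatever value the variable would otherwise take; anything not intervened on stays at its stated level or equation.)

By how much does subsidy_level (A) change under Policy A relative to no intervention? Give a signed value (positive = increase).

-216

Baseline:
  B = 23
  S = 41 + 5·23 = 156
  P = 43 + 2·23 + 2·156 = 401
  A = 241 − 3·401 = -962
Policy A (B + 6):
  B = 23 + 6 = 29
  S = 41 + 5·29 = 186
  P = 43 + 2·29 + 2·186 = 473
  A = 241 − 3·473 = -1178
Change in A: -1178 − (-962) = -216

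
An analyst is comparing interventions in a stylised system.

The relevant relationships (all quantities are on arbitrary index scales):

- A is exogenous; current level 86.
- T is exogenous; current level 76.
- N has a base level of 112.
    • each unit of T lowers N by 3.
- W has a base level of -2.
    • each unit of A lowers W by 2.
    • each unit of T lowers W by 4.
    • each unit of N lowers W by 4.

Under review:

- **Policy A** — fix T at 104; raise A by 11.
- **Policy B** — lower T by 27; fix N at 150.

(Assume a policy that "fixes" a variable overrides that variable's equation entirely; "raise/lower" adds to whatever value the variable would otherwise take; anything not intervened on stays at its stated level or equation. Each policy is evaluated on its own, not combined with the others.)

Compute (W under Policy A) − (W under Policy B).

1158

Policy A (T := 104, A + 11):
  A = 86 + 11 = 97
  T = 104
  N = 112 − 3·104 = -200
  W = -2 − 2·97 − 4·104 − 4·(-200) = 188
Policy B (T − 27, N := 150):
  A = 86
  T = 76 − 27 = 49
  N = 150
  W = -2 − 2·86 − 4·49 − 4·150 = -970
W: 188 − (-970) = 1158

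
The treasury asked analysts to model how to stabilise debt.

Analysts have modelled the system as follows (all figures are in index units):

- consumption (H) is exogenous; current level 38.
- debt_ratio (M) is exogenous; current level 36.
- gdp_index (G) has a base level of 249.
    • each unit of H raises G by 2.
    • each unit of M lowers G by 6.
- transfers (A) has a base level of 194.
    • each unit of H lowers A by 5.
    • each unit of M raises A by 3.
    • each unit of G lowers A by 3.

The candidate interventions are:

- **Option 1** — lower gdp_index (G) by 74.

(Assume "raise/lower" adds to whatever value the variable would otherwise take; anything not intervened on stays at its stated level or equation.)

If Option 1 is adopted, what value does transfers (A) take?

Option 1 (G − 74):
  H = 38
  M = 36
  G = 249 + 2·38 − 6·36 (−74 from intervention) = 35
  A = 194 − 5·38 + 3·36 − 3·35 = 7

7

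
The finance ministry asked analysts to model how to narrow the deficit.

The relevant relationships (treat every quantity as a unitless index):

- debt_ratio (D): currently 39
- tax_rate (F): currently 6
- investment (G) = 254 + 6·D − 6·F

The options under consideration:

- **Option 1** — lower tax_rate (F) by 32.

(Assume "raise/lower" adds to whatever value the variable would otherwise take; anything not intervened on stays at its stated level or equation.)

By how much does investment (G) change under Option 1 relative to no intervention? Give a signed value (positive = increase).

192

Baseline:
  D = 39
  F = 6
  G = 254 + 6·39 − 6·6 = 452
Option 1 (F − 32):
  D = 39
  F = 6 − 32 = -26
  G = 254 + 6·39 − 6·(-26) = 644
Change in G: 644 − 452 = 192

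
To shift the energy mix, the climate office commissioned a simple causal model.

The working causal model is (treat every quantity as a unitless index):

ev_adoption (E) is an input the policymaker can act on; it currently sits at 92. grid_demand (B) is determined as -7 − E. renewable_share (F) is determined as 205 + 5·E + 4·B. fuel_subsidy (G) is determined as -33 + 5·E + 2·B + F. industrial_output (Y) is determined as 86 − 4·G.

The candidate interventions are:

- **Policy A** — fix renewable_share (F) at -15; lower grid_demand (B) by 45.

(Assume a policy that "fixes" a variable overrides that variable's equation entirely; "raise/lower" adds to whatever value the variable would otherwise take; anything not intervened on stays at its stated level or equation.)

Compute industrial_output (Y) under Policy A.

Policy A (F := -15, B − 45):
  E = 92
  B = -7 − 92 (−45 from intervention) = -144
  F = -15
  G = -33 + 5·92 + 2·(-144) + (-15) = 124
  Y = 86 − 4·124 = -410

-410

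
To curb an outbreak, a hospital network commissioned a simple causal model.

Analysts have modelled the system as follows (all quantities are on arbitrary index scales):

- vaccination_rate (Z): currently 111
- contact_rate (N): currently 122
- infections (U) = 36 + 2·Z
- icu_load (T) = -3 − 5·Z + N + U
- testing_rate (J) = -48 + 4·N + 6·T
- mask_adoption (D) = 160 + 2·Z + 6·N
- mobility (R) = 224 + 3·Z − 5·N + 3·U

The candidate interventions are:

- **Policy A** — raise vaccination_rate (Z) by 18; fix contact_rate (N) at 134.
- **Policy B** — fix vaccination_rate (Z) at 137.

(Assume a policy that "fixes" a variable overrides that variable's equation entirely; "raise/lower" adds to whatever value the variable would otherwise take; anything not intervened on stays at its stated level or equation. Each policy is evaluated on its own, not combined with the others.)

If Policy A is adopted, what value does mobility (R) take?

Policy A (Z + 18, N := 134):
  Z = 111 + 18 = 129
  N = 134
  U = 36 + 2·129 = 294
  R = 224 + 3·129 − 5·134 + 3·294 = 823

823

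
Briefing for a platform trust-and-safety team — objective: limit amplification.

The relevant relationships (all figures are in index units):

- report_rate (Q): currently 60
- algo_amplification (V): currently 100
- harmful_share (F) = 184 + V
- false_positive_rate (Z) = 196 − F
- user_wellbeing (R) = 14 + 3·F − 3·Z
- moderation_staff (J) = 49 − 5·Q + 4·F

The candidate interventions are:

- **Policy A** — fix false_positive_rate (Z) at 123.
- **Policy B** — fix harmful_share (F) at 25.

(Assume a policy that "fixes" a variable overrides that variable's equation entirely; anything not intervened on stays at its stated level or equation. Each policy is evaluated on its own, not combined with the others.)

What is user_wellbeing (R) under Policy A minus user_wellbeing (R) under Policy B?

Policy A (Z := 123):
  V = 100
  F = 184 + 100 = 284
  Z = 123
  R = 14 + 3·284 − 3·123 = 497
Policy B (F := 25):
  V = 100
  F = 25
  Z = 196 − 25 = 171
  R = 14 + 3·25 − 3·171 = -424
R: 497 − (-424) = 921

921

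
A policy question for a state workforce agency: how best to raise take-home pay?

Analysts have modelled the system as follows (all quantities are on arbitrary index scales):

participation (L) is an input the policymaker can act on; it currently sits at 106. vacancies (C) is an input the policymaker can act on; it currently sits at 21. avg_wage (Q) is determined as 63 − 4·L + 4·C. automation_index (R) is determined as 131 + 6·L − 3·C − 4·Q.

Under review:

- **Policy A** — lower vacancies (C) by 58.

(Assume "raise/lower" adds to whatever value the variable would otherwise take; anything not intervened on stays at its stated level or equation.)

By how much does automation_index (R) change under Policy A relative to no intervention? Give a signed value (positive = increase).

Baseline:
  L = 106
  C = 21
  Q = 63 − 4·106 + 4·21 = -277
  R = 131 + 6·106 − 3·21 − 4·(-277) = 1812
Policy A (C − 58):
  L = 106
  C = 21 − 58 = -37
  Q = 63 − 4·106 + 4·(-37) = -509
  R = 131 + 6·106 − 3·(-37) − 4·(-509) = 2914
Change in R: 2914 − 1812 = 1102

1102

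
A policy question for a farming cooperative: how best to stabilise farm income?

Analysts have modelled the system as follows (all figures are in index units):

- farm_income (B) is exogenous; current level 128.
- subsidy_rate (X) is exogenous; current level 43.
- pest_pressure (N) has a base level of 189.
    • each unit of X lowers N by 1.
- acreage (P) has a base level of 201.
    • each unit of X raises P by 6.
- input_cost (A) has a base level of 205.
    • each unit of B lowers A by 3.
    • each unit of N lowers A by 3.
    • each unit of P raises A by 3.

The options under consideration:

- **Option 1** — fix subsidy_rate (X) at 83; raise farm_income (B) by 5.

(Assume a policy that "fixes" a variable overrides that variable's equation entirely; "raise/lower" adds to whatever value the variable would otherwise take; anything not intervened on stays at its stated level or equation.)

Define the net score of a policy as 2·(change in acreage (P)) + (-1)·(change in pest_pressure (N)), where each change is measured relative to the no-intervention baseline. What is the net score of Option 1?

Baseline:
  X = 43
  N = 189 − 43 = 146
  P = 201 + 6·43 = 459
Option 1 (X := 83, B + 5):
  X = 83
  N = 189 − 83 = 106
  P = 201 + 6·83 = 699
ΔP = 699 − 459 = 240; ΔN = 106 − 146 = -40
Score = 2·240 + (-1)·(-40) = 520

520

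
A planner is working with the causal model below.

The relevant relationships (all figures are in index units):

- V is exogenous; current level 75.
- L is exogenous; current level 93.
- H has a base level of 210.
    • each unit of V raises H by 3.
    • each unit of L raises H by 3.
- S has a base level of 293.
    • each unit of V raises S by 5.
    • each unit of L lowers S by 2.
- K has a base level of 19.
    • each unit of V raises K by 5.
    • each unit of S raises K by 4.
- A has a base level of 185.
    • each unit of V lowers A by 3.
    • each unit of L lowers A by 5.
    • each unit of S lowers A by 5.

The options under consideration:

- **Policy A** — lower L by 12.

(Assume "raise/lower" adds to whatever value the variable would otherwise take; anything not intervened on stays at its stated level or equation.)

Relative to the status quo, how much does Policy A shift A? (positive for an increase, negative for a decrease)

Baseline:
  V = 75
  L = 93
  S = 293 + 5·75 − 2·93 = 482
  A = 185 − 3·75 − 5·93 − 5·482 = -2915
Policy A (L − 12):
  V = 75
  L = 93 − 12 = 81
  S = 293 + 5·75 − 2·81 = 506
  A = 185 − 3·75 − 5·81 − 5·506 = -2975
Change in A: -2975 − (-2915) = -60

-60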